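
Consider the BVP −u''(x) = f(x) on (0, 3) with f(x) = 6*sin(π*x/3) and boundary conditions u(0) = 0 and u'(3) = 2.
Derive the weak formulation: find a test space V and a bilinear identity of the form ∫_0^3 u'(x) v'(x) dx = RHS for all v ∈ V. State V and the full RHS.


V = {v ∈ H^1(0, 3) : v(0) = 0} (test functions vanish at x = 0 where u is specified); weak form: ∫_0^3 u'v' dx = ∫_0^3 (6*sin(π*x/3)) v dx + 2·v(3) for all v ∈ V.

Multiply both sides by a test function v and integrate from 0 to 3:
  ∫_0^3 −u''(x) v(x) dx = ∫_0^3 f(x) v(x) dx.
Integrate the LHS by parts once:
  ∫_0^3 −u'' v dx = −[u'(x) v(x)]_0^3 + ∫_0^3 u'(x) v'(x) dx.
Thus ∫_0^3 u'(x) v'(x) dx = ∫_0^3 f(x) v(x) dx + [u'(x) v(x)]_0^3.
Choose V so that boundary terms are either known or forced to vanish.
Mixed BC: u(0) = 0 (Dirichlet) and u'(3) = 2 (Neumann). Define V = {v ∈ H^1(0, 3) : v(0) = 0}. Then [u' v]_0^3 = u'(3)·v(3) − u'(0)·0 = 2·v(3).
Weak formulation: find u (satisfying any essential BC) such that ∫_0^3 u'(x) v'(x) dx = ∫_0^3 f v dx + 2·v(3) for all v ∈ V (Dirichlet at 0 absorbed into V; Neumann datum at x = 3 contributes the boundary term).
Substituting f(x) = 6*sin(π*x/3), the right-hand side is ∫_0^3 (6*sin(π*x/3)) v dx + 2·v(3).


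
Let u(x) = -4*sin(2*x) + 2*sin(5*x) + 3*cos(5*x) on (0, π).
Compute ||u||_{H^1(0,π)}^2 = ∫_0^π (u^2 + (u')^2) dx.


||u||_{H^1(0,π)}^2 = 832/7 + 209*π

u'(x) = -15*sin(5*x) - 8*cos(2*x) + 10*cos(5*x).
Expand u² and (u')² and integrate term by term on (0, π), using: for integers n ≥ 1, ∫_0^π sin²(nx) dx = ∫_0^π cos²(nx) dx = π/2; for n ≠ n', ∫_0^π sin(nx)sin(n'x) dx = ∫_0^π cos(nx)cos(n'x) dx = 0; and by product-to-sum, ∫_0^π sin(nx)cos(n'x) dx = ½∫_0^π [sin((n+n')x) + sin((n−n')x)] dx, which is 0 when n+n' is even and 2n/(n²−n'²) when n+n' is odd (it need not vanish on (0, π)).
  u² squared terms: (-4)²·∫sin(2x)² dx = 16·π/2 = 8*π;  (2)²·∫sin(5x)² dx = 4·π/2 = 2*π;  (3)²·∫cos(5x)² dx = 9·π/2 = 9*π/2.
  u² cross terms: 2·(-4)·(2)·∫sin(2x)·sin(5x) dx = -16·(0) = 0;  2·(-4)·(3)·∫sin(2x)·cos(5x) dx = -24·(-4/21) = 32/7;  2·(2)·(3)·∫sin(5x)·cos(5x) dx = 12·(0) = 0.
  So ∫_0^π u² dx = 8*π + 2*π + 9*π/2 + 0 + 32/7 + 0 = 32/7 + 29*π/2.
  (u')² squared terms: (-15)²·∫sin(5x)² dx = 225·π/2 = 225*π/2;  (-8)²·∫cos(2x)² dx = 64·π/2 = 32*π;  (10)²·∫cos(5x)² dx = 100·π/2 = 50*π.
  (u')² cross terms: 2·(-15)·(-8)·∫sin(5x)·cos(2x) dx = 240·(10/21) = 800/7;  2·(-15)·(10)·∫sin(5x)·cos(5x) dx = -300·(0) = 0;  2·(-8)·(10)·∫cos(2x)·cos(5x) dx = -160·(0) = 0.
  So ∫_0^π (u')² dx = 225*π/2 + 32*π + 50*π + 800/7 + 0 + 0 = 800/7 + 389*π/2.
||u||_{H^1}^2 = (32/7 + 29*π/2) + (800/7 + 389*π/2) = 832/7 + 209*π.


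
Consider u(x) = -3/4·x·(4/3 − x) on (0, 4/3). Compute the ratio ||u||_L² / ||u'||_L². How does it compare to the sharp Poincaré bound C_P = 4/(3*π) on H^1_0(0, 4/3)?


||u||_L² / ||u'||_L² = 2*sqrt(10)/15 < C_P = 4/(3*π).

u(x) = -3/4·x·(4/3 − x), so u'(x) = 3*x/2 - 1.
u(x) = -3/4·x·(4/3 − x) vanishes at x = 0 and x = 4/3, so u ∈ H^1_0(0, 4/3). Differentiate via the product rule and integrate the resulting polynomials term by term.
  ∫_0^4/3 u² dx = ∫_0^4/3 (9*x^4/16 - 3*x^3/2 + x^2) dx. Term by term:
    ∫_0^4/3 9*x^4/16 dx = 64/135;  ∫_0^4/3 -3*x^3/2 dx = -32/27;  ∫_0^4/3 x^2 dx = 64/81.
  Sum: 64/135 − 32/27 + 64/81 = 32/405.
  ∫_0^4/3 (u')² dx = ∫_0^4/3 (9*x^2/4 - 3*x + 1) dx. Term by term:
    ∫_0^4/3 9*x^2/4 dx = 16/9;  ∫_0^4/3 -3*x dx = -8/3;  ∫_0^4/3 1 dx = 4/3.
  Sum: 16/9 − 8/3 + 4/3 = 4/9.
∫_0^4/3 u² dx = 32/405, so ||u||_L² = 4*sqrt(10)/45.
∫_0^4/3 (u')² dx = 4/9, so ||u'||_L² = 2/3.
Ratio ||u||_L² / ||u'||_L² = 2*sqrt(10)/15.
Sharp Poincaré constant on H^1_0(0, 4/3) is C_P = L/π = 4/(3*π), achieved by sin(3*π/4·x).
A polynomial bump cannot attain the sharp Poincaré constant (only the first sine eigenfunction does), so the ratio is strictly less than C_P, consistent with ||u||_L² ≤ C_P ||u'||_L².


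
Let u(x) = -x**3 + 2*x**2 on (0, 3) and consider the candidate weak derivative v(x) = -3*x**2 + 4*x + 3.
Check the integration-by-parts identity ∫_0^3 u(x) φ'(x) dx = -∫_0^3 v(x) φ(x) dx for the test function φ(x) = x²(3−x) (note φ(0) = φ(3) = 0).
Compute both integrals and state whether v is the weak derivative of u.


LHS = 243/10, RHS = 81/20. No, v is not the weak derivative of u.

u(x) = -x**3 + 2*x**2, classical derivative u'(x) = -3*x**2 + 4*x.
φ(x) = x²(3−x), so φ'(x) = 3*x*(2 - x).
Note φ(0) = φ(3) = 0, so the boundary term u·φ vanishes.
LHS = ∫_0^3 u(x) φ'(x) dx = ∫_0^3 (3*x^5 - 12*x^4 + 12*x^3) dx. Term by term:
  ∫_0^3 3*x^5 dx = 729/2;  ∫_0^3 -12*x^4 dx = -2916/5;  ∫_0^3 12*x^3 dx = 243.
Sum: 729/2 − 2916/5 + 243 = 243/10.
So LHS = 243/10.
∫_0^3 v(x) φ(x) dx = ∫_0^3 (3*x^5 - 13*x^4 + 9*x^3 + 9*x^2) dx. Term by term:
  ∫_0^3 3*x^5 dx = 729/2;  ∫_0^3 -13*x^4 dx = -3159/5;  ∫_0^3 9*x^3 dx = 729/4;
  ∫_0^3 9*x^2 dx = 81.
Sum: 729/2 − 3159/5 + 729/4 + 81 = -81/20.
So RHS = -∫_0^3 v(x) φ(x) dx = 81/20.
LHS − RHS = 81/4 ≠ 0, so the identity fails.
(For a valid weak derivative the identity must hold for EVERY test function, in particular this one. The failure shows v is NOT the weak derivative of u.)
Correct weak derivative would be u'(x) = -3*x**2 + 4*x.


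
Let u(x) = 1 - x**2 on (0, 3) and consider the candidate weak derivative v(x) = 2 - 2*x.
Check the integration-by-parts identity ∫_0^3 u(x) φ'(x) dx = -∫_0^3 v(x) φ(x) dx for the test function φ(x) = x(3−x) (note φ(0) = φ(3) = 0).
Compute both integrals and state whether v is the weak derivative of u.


LHS = 27/2, RHS = 9/2. No, v is not the weak derivative of u.

u(x) = 1 - x**2, classical derivative u'(x) = -2*x.
φ(x) = x(3−x), so φ'(x) = 3 - 2*x.
Note φ(0) = φ(3) = 0, so the boundary term u·φ vanishes.
LHS = ∫_0^3 u(x) φ'(x) dx = ∫_0^3 (2*x^3 - 3*x^2 - 2*x + 3) dx. Term by term:
  ∫_0^3 2*x^3 dx = 81/2;  ∫_0^3 -3*x^2 dx = -27;  ∫_0^3 -2*x dx = -9;
  ∫_0^3 3 dx = 9.
Sum: 81/2 − 27 − 9 + 9 = 27/2.
So LHS = 27/2.
∫_0^3 v(x) φ(x) dx = ∫_0^3 (2*x^3 - 8*x^2 + 6*x) dx. Term by term:
  ∫_0^3 2*x^3 dx = 81/2;  ∫_0^3 -8*x^2 dx = -72;  ∫_0^3 6*x dx = 27.
Sum: 81/2 − 72 + 27 = -9/2.
So RHS = -∫_0^3 v(x) φ(x) dx = 9/2.
LHS − RHS = 9 ≠ 0, so the identity fails.
(For a valid weak derivative the identity must hold for EVERY test function, in particular this one. The failure shows v is NOT the weak derivative of u.)
Correct weak derivative would be u'(x) = -2*x.


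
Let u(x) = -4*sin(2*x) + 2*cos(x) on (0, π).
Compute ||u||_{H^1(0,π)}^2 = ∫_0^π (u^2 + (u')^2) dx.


||u||_{H^1(0,π)}^2 = -128/3 + 44*π

u'(x) = -2*sin(x) - 8*cos(2*x).
Expand u² and (u')² and integrate term by term on (0, π), using: for integers n ≥ 1, ∫_0^π sin²(nx) dx = ∫_0^π cos²(nx) dx = π/2; for n ≠ n', ∫_0^π sin(nx)sin(n'x) dx = ∫_0^π cos(nx)cos(n'x) dx = 0; and by product-to-sum, ∫_0^π sin(nx)cos(n'x) dx = ½∫_0^π [sin((n+n')x) + sin((n−n')x)] dx, which is 0 when n+n' is even and 2n/(n²−n'²) when n+n' is odd (it need not vanish on (0, π)).
  u² squared terms: (-4)²·∫sin(2x)² dx = 16·π/2 = 8*π;  (2)²·∫cos(x)² dx = 4·π/2 = 2*π.
  u² cross terms: 2·(-4)·(2)·∫sin(2x)·cos(x) dx = -16·(4/3) = -64/3.
  So ∫_0^π u² dx = 8*π + 2*π − 64/3 = -64/3 + 10*π.
  (u')² squared terms: (-8)²·∫cos(2x)² dx = 64·π/2 = 32*π;  (-2)²·∫sin(x)² dx = 4·π/2 = 2*π.
  (u')² cross terms: 2·(-8)·(-2)·∫cos(2x)·sin(x) dx = 32·(-2/3) = -64/3.
  So ∫_0^π (u')² dx = 32*π + 2*π − 64/3 = -64/3 + 34*π.
||u||_{H^1}^2 = (-64/3 + 10*π) + (-64/3 + 34*π) = -128/3 + 44*π.


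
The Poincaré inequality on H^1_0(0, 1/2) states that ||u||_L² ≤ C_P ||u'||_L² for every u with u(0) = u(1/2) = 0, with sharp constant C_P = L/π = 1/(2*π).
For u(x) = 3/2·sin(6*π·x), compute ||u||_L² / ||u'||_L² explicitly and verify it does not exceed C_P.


||u||_L² / ||u'||_L² = 1/(6*π) < C_P = 1/(2*π).

u(x) = 3/2·sin(6*π·x), so u'(x) = 9*π*cos(6*π*x).
Writing u(x) = A·sin(kπx/L) with A = 3/2 and k = 3, use ∫_0^L sin²(kπx/L) dx = L/2 and ∫_0^L cos²(kπx/L) dx = L/2.
u² = 9/4·sin²(6*π·x) and (u')² = 81*π^2·cos²(6*π·x), and each of sin², cos² integrates to L/2 = 1/4 over (0, 1/2).
∫_0^1/2 u² dx = 9/16, so ||u||_L² = 3/4.
∫_0^1/2 (u')² dx = 81*π^2/4, so ||u'||_L² = 9*π/2.
Ratio ||u||_L² / ||u'||_L² = 1/(6*π).
Sharp Poincaré constant on H^1_0(0, 1/2) is C_P = L/π = 1/(2*π), achieved by sin(2*π·x).
This is the k = 3 harmonic; the ratio L/(kπ) is strictly less than C_P = L/π, consistent with the sharp inequality ||u||_L² ≤ C_P ||u'||_L².


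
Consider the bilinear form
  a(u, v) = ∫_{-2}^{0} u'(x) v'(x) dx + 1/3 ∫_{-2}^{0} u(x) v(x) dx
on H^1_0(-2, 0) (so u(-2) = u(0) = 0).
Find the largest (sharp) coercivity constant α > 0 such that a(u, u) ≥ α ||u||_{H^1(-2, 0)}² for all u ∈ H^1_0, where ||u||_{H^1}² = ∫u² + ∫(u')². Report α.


α = (4/3 + π^2)/(4 + π^2)

Coercivity of a(·,·) on H^1_0(-2, 0) means a(u, u) ≥ α ||u||_{H^1}² for every u ∈ H^1_0.
The interval has length L = 2, and Poincaré/coercivity depend only on L. Here a(u, u) = ∫(u')² + (1/3)·∫u².
Here 0 < c = 1/3 < 1. The condition a(u,u) ≥ α||u||_{H^1}² reads (1−α)∫(u')² ≥ (α−c)∫u². Any admissible α is ≤ 1 (rapidly oscillating u have ∫u²/∫(u')² → 0), and α = 1 would force 0 ≥ (1−c)∫u², impossible since c < 1; so 1−α > 0. By the sharp Poincaré inequality on H^1_0 of an interval of length L, ∫(u')² ≥ (π/L)²∫u² with equality for the first sine mode sin(π(x−x₀)/L) (x₀ the left endpoint), so the inequality holds for all u iff (1−α)(π/L)² ≥ α − c, i.e. α ≤ ((π/L)² + c)/((π/L)² + 1) = (1 + c(L/π)²)/(1 + (L/π)²). With (π/L)² = π^2/4 and c = 1/3, the largest admissible constant is α = ((π/L)² + c)/((π/L)² + 1).
Simplifying, α = (4/3 + π^2)/(4 + π^2).


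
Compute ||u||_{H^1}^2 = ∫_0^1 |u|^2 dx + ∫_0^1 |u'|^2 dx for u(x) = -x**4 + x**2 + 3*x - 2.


||u||_{H^1}^2 = 937/90

The H^1 norm (squared) on an interval (0, L) is
  ||u||_{H^1}^2 = ∫_0^L u(x)^2 dx + ∫_0^L u'(x)^2 dx.
Compute u'(x) = -4*x**3 + 2*x + 3.
Then u(x)^2 = x**8 - 2*x**6 - 6*x**5 + 5*x**4 + 6*x**3 + 5*x**2 - 12*x + 4 and u'(x)^2 = 16*x**6 - 16*x**4 - 24*x**3 + 4*x**2 + 12*x + 9.
Integrate each monomial from 0 to 1 using ∫_0^1 c·x^n dx = c·1^(n+1)/(n+1):
  ∫_0^1 u(x)^2 dx = ∫_0^1 (x^8 - 2*x^6 - 6*x^5 + 5*x^4 + 6*x^3 + 5*x^2 - 12*x + 4) dx. Term by term:
    ∫_0^1 x^8 dx = 1/9;  ∫_0^1 -2*x^6 dx = -2/7;  ∫_0^1 -6*x^5 dx = -1;
    ∫_0^1 5*x^4 dx = 1;  ∫_0^1 6*x^3 dx = 3/2;  ∫_0^1 5*x^2 dx = 5/3;
    ∫_0^1 -12*x dx = -6;  ∫_0^1 4 dx = 4.
  Sum: 1/9 − 2/7 − 1 + 1 + 3/2 + 5/3 − 6 + 4 = 125/126.
  ∫_0^1 u'(x)^2 dx = ∫_0^1 (16*x^6 - 16*x^4 - 24*x^3 + 4*x^2 + 12*x + 9) dx. Term by term:
    ∫_0^1 16*x^6 dx = 16/7;  ∫_0^1 -16*x^4 dx = -16/5;  ∫_0^1 -24*x^3 dx = -6;
    ∫_0^1 4*x^2 dx = 4/3;  ∫_0^1 12*x dx = 6;  ∫_0^1 9 dx = 9.
  Sum: 16/7 − 16/5 − 6 + 4/3 + 6 + 9 = 989/105.
Adding: ||u||_{H^1}^2 = 125/126 + 989/105 = 937/90.


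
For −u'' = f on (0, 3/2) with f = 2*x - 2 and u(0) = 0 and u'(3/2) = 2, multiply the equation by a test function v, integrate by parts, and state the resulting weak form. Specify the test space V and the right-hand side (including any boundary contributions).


V = {v ∈ H^1(0, 3/2) : v(0) = 0} (test functions vanish at x = 0 where u is specified); weak form: ∫_0^3/2 u'v' dx = ∫_0^3/2 (2*x - 2) v dx + 2·v(3/2) for all v ∈ V.

Multiply both sides by a test function v and integrate from 0 to 3/2:
  ∫_0^3/2 −u''(x) v(x) dx = ∫_0^3/2 f(x) v(x) dx.
Integrate the LHS by parts once:
  ∫_0^3/2 −u'' v dx = −[u'(x) v(x)]_0^3/2 + ∫_0^3/2 u'(x) v'(x) dx.
Thus ∫_0^3/2 u'(x) v'(x) dx = ∫_0^3/2 f(x) v(x) dx + [u'(x) v(x)]_0^3/2.
Choose V so that boundary terms are either known or forced to vanish.
Mixed BC: u(0) = 0 (Dirichlet) and u'(3/2) = 2 (Neumann). Define V = {v ∈ H^1(0, 3/2) : v(0) = 0}. Then [u' v]_0^3/2 = u'(3/2)·v(3/2) − u'(0)·0 = 2·v(3/2).
Weak formulation: find u (satisfying any essential BC) such that ∫_0^3/2 u'(x) v'(x) dx = ∫_0^3/2 f v dx + 2·v(3/2) for all v ∈ V (Dirichlet at 0 absorbed into V; Neumann datum at x = 3/2 contributes the boundary term).
Substituting f(x) = 2*x - 2, the right-hand side is ∫_0^3/2 (2*x - 2) v dx + 2·v(3/2).


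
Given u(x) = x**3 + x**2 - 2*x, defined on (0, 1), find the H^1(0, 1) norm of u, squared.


||u||_{H^1}^2 = 82/35

The H^1 norm (squared) on an interval (0, L) is
  ||u||_{H^1}^2 = ∫_0^L u(x)^2 dx + ∫_0^L u'(x)^2 dx.
Compute u'(x) = 3*x**2 + 2*x - 2.
Then u(x)^2 = x**6 + 2*x**5 - 3*x**4 - 4*x**3 + 4*x**2 and u'(x)^2 = 9*x**4 + 12*x**3 - 8*x**2 - 8*x + 4.
Integrate each monomial from 0 to 1 using ∫_0^1 c·x^n dx = c·1^(n+1)/(n+1):
  ∫_0^1 u(x)^2 dx = ∫_0^1 (x^6 + 2*x^5 - 3*x^4 - 4*x^3 + 4*x^2) dx. Term by term:
    ∫_0^1 x^6 dx = 1/7;  ∫_0^1 2*x^5 dx = 1/3;  ∫_0^1 -3*x^4 dx = -3/5;
    ∫_0^1 -4*x^3 dx = -1;  ∫_0^1 4*x^2 dx = 4/3.
  Sum: 1/7 + 1/3 − 3/5 − 1 + 4/3 = 22/105.
  ∫_0^1 u'(x)^2 dx = ∫_0^1 (9*x^4 + 12*x^3 - 8*x^2 - 8*x + 4) dx. Term by term:
    ∫_0^1 9*x^4 dx = 9/5;  ∫_0^1 12*x^3 dx = 3;  ∫_0^1 -8*x^2 dx = -8/3;
    ∫_0^1 -8*x dx = -4;  ∫_0^1 4 dx = 4.
  Sum: 9/5 + 3 − 8/3 − 4 + 4 = 32/15.
Adding: ||u||_{H^1}^2 = 22/105 + 32/15 = 82/35.


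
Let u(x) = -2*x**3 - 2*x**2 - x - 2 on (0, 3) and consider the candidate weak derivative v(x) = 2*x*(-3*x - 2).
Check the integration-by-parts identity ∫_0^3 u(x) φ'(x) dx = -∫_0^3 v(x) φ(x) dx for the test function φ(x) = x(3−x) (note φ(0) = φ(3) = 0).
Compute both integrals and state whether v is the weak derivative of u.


LHS = 522/5, RHS = 999/10. No, v is not the weak derivative of u.

u(x) = -2*x**3 - 2*x**2 - x - 2, classical derivative u'(x) = -6*x**2 - 4*x - 1.
φ(x) = x(3−x), so φ'(x) = 3 - 2*x.
Note φ(0) = φ(3) = 0, so the boundary term u·φ vanishes.
LHS = ∫_0^3 u(x) φ'(x) dx = ∫_0^3 (4*x^4 - 2*x^3 - 4*x^2 + x - 6) dx. Term by term:
  ∫_0^3 4*x^4 dx = 972/5;  ∫_0^3 -2*x^3 dx = -81/2;  ∫_0^3 -4*x^2 dx = -36;
  ∫_0^3 x dx = 9/2;  ∫_0^3 -6 dx = -18.
Sum: 972/5 − 81/2 − 36 + 9/2 − 18 = 522/5.
So LHS = 522/5.
∫_0^3 v(x) φ(x) dx = ∫_0^3 (6*x^4 - 14*x^3 - 12*x^2) dx. Term by term:
  ∫_0^3 6*x^4 dx = 1458/5;  ∫_0^3 -14*x^3 dx = -567/2;  ∫_0^3 -12*x^2 dx = -108.
Sum: 1458/5 − 567/2 − 108 = -999/10.
So RHS = -∫_0^3 v(x) φ(x) dx = 999/10.
LHS − RHS = 9/2 ≠ 0, so the identity fails.
(For a valid weak derivative the identity must hold for EVERY test function, in particular this one. The failure shows v is NOT the weak derivative of u.)
Correct weak derivative would be u'(x) = -6*x**2 - 4*x - 1.


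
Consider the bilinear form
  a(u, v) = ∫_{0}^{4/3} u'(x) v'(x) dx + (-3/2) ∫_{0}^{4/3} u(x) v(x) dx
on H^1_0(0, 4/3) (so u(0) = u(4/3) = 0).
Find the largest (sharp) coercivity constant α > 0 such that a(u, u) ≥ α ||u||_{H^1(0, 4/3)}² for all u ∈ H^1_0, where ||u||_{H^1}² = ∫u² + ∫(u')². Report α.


α = 3*(-8 + 3*π^2)/(16 + 9*π^2)

Coercivity of a(·,·) on H^1_0(0, 4/3) means a(u, u) ≥ α ||u||_{H^1}² for every u ∈ H^1_0.
The interval has length L = 4/3, and Poincaré/coercivity depend only on L. Here a(u, u) = ∫(u')² + (-3/2)·∫u².
Here c = -3/2 < 0 with |c| < (π/L)² = 9*π^2/16, so coercivity still holds. The condition a(u,u) ≥ α||u||_{H^1}² reads (1−α)∫(u')² ≥ (α−c)∫u². Any admissible α is ≤ 1 (rapidly oscillating u have ∫u²/∫(u')² → 0), and α = 1 would force 0 ≥ (1−c)∫u², impossible since c < 1; so 1−α > 0. By the sharp Poincaré inequality on H^1_0 of an interval of length L, ∫(u')² ≥ (π/L)²∫u² with equality for the first sine mode sin(π(x−x₀)/L) (x₀ the left endpoint), so the inequality holds for all u iff (1−α)(π/L)² ≥ α − c, i.e. α ≤ ((π/L)² + c)/((π/L)² + 1) = (1 + c(L/π)²)/(1 + (L/π)²). (Direct route, valid since c ≤ 0: Poincaré gives c∫u² ≥ c(L/π)²∫(u')², so a(u,u) ≥ (1 + c(L/π)²)∫(u')², while ||u||_{H^1}² ≤ (1 + (L/π)²)∫(u')²; dividing yields the same α.) With (π/L)² = 9*π^2/16 and c = -3/2, the largest admissible constant is α = ((π/L)² + c)/((π/L)² + 1).
Simplifying, α = 3*(-8 + 3*π^2)/(16 + 9*π^2).


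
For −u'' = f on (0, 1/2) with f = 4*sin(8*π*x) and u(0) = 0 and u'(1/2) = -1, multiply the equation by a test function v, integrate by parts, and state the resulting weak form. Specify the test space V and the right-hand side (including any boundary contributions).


V = {v ∈ H^1(0, 1/2) : v(0) = 0} (test functions vanish at x = 0 where u is specified); weak form: ∫_0^1/2 u'v' dx = ∫_0^1/2 (4*sin(8*π*x)) v dx − v(1/2) for all v ∈ V.

Multiply both sides by a test function v and integrate from 0 to 1/2:
  ∫_0^1/2 −u''(x) v(x) dx = ∫_0^1/2 f(x) v(x) dx.
Integrate the LHS by parts once:
  ∫_0^1/2 −u'' v dx = −[u'(x) v(x)]_0^1/2 + ∫_0^1/2 u'(x) v'(x) dx.
Thus ∫_0^1/2 u'(x) v'(x) dx = ∫_0^1/2 f(x) v(x) dx + [u'(x) v(x)]_0^1/2.
Choose V so that boundary terms are either known or forced to vanish.
Mixed BC: u(0) = 0 (Dirichlet) and u'(1/2) = -1 (Neumann). Define V = {v ∈ H^1(0, 1/2) : v(0) = 0}. Then [u' v]_0^1/2 = u'(1/2)·v(1/2) − u'(0)·0 = − v(1/2).
Weak formulation: find u (satisfying any essential BC) such that ∫_0^1/2 u'(x) v'(x) dx = ∫_0^1/2 f v dx − v(1/2) for all v ∈ V (Dirichlet at 0 absorbed into V; Neumann datum at x = 1/2 contributes the boundary term).
Substituting f(x) = 4*sin(8*π*x), the right-hand side is ∫_0^1/2 (4*sin(8*π*x)) v dx − v(1/2).


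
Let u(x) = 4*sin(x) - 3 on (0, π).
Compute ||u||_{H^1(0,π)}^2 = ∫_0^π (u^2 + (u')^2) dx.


||u||_{H^1(0,π)}^2 = -48 + 25*π

u'(x) = 4*cos(x).
Expand u² and (u')² and integrate term by term on (0, π), using: for integers n ≥ 1, ∫_0^π sin²(nx) dx = ∫_0^π cos²(nx) dx = π/2; for n ≠ n', ∫_0^π sin(nx)sin(n'x) dx = ∫_0^π cos(nx)cos(n'x) dx = 0; and by product-to-sum, ∫_0^π sin(nx)cos(n'x) dx = ½∫_0^π [sin((n+n')x) + sin((n−n')x)] dx, which is 0 when n+n' is even and 2n/(n²−n'²) when n+n' is odd (it need not vanish on (0, π)). For the constant mode: ∫_0^π 1 dx = π, ∫_0^π cos(nx) dx = 0, ∫_0^π sin(nx) dx = (1−(−1)^n)/n.
  u² squared terms: (-3)²·∫1 dx = 9·π = 9*π;  (4)²·∫sin(x)² dx = 16·π/2 = 8*π.
  u² cross terms: 2·(-3)·(4)·∫1·sin(x) dx = -24·(2) = -48.
  So ∫_0^π u² dx = 9*π + 8*π − 48 = -48 + 17*π.
  (u')² squared terms: (4)²·∫cos(x)² dx = 16·π/2 = 8*π.
  So ∫_0^π (u')² dx = 8*π.
||u||_{H^1}^2 = (-48 + 17*π) + (8*π) = -48 + 25*π.


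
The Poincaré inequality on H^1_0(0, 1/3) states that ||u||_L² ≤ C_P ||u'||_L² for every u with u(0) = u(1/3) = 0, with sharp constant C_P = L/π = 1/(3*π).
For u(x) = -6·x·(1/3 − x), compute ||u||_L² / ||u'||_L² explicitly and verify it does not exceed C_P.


||u||_L² / ||u'||_L² = sqrt(10)/30 < C_P = 1/(3*π).

u(x) = -6·x·(1/3 − x), so u'(x) = 12*x - 2.
u(x) = -6·x·(1/3 − x) vanishes at x = 0 and x = 1/3, so u ∈ H^1_0(0, 1/3). Differentiate via the product rule and integrate the resulting polynomials term by term.
  ∫_0^1/3 u² dx = ∫_0^1/3 (36*x^4 - 24*x^3 + 4*x^2) dx. Term by term:
    ∫_0^1/3 36*x^4 dx = 4/135;  ∫_0^1/3 -24*x^3 dx = -2/27;  ∫_0^1/3 4*x^2 dx = 4/81.
  Sum: 4/135 − 2/27 + 4/81 = 2/405.
  ∫_0^1/3 (u')² dx = ∫_0^1/3 (144*x^2 - 48*x + 4) dx. Term by term:
    ∫_0^1/3 144*x^2 dx = 16/9;  ∫_0^1/3 -48*x dx = -8/3;  ∫_0^1/3 4 dx = 4/3.
  Sum: 16/9 − 8/3 + 4/3 = 4/9.
∫_0^1/3 u² dx = 2/405, so ||u||_L² = sqrt(10)/45.
∫_0^1/3 (u')² dx = 4/9, so ||u'||_L² = 2/3.
Ratio ||u||_L² / ||u'||_L² = sqrt(10)/30.
Sharp Poincaré constant on H^1_0(0, 1/3) is C_P = L/π = 1/(3*π), achieved by sin(3*π·x).
A polynomial bump cannot attain the sharp Poincaré constant (only the first sine eigenfunction does), so the ratio is strictly less than C_P, consistent with ||u||_L² ≤ C_P ||u'||_L².


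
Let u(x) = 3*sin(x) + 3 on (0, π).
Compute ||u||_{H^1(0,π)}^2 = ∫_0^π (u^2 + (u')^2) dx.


||u||_{H^1(0,π)}^2 = 36 + 18*π

u'(x) = 3*cos(x).
Expand u² and (u')² and integrate term by term on (0, π), using: for integers n ≥ 1, ∫_0^π sin²(nx) dx = ∫_0^π cos²(nx) dx = π/2; for n ≠ n', ∫_0^π sin(nx)sin(n'x) dx = ∫_0^π cos(nx)cos(n'x) dx = 0; and by product-to-sum, ∫_0^π sin(nx)cos(n'x) dx = ½∫_0^π [sin((n+n')x) + sin((n−n')x)] dx, which is 0 when n+n' is even and 2n/(n²−n'²) when n+n' is odd (it need not vanish on (0, π)). For the constant mode: ∫_0^π 1 dx = π, ∫_0^π cos(nx) dx = 0, ∫_0^π sin(nx) dx = (1−(−1)^n)/n.
  u² squared terms: (3)²·∫1 dx = 9·π = 9*π;  (3)²·∫sin(x)² dx = 9·π/2 = 9*π/2.
  u² cross terms: 2·(3)·(3)·∫1·sin(x) dx = 18·(2) = 36.
  So ∫_0^π u² dx = 9*π + 9*π/2 + 36 = 36 + 27*π/2.
  (u')² squared terms: (3)²·∫cos(x)² dx = 9·π/2 = 9*π/2.
  So ∫_0^π (u')² dx = 9*π/2.
||u||_{H^1}^2 = (36 + 27*π/2) + (9*π/2) = 36 + 18*π.


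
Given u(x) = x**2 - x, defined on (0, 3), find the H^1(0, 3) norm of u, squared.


||u||_{H^1}^2 = 381/10

The H^1 norm (squared) on an interval (0, L) is
  ||u||_{H^1}^2 = ∫_0^L u(x)^2 dx + ∫_0^L u'(x)^2 dx.
Compute u'(x) = 2*x - 1.
Then u(x)^2 = x**4 - 2*x**3 + x**2 and u'(x)^2 = 4*x**2 - 4*x + 1.
Integrate each monomial from 0 to 3 using ∫_0^3 c·x^n dx = c·3^(n+1)/(n+1):
  ∫_0^3 u(x)^2 dx = ∫_0^3 (x^4 - 2*x^3 + x^2) dx. Term by term:
    ∫_0^3 x^4 dx = 243/5;  ∫_0^3 -2*x^3 dx = -81/2;  ∫_0^3 x^2 dx = 9.
  Sum: 243/5 − 81/2 + 9 = 171/10.
  ∫_0^3 u'(x)^2 dx = ∫_0^3 (4*x^2 - 4*x + 1) dx. Term by term:
    ∫_0^3 4*x^2 dx = 36;  ∫_0^3 -4*x dx = -18;  ∫_0^3 1 dx = 3.
  Sum: 36 − 18 + 3 = 21.
Adding: ||u||_{H^1}^2 = 171/10 + 21 = 381/10.


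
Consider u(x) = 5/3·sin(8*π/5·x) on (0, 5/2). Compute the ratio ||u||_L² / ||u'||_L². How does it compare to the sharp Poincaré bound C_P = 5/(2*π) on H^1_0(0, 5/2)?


||u||_L² / ||u'||_L² = 5/(8*π) < C_P = 5/(2*π).

u(x) = 5/3·sin(8*π/5·x), so u'(x) = 8*π*cos(8*π*x/5)/3.
Writing u(x) = A·sin(kπx/L) with A = 5/3 and k = 4, use ∫_0^L sin²(kπx/L) dx = L/2 and ∫_0^L cos²(kπx/L) dx = L/2.
u² = 25/9·sin²(8*π/5·x) and (u')² = 64*π^2/9·cos²(8*π/5·x), and each of sin², cos² integrates to L/2 = 5/4 over (0, 5/2).
∫_0^5/2 u² dx = 125/36, so ||u||_L² = 5*sqrt(5)/6.
∫_0^5/2 (u')² dx = 80*π^2/9, so ||u'||_L² = 4*sqrt(5)*π/3.
Ratio ||u||_L² / ||u'||_L² = 5/(8*π).
Sharp Poincaré constant on H^1_0(0, 5/2) is C_P = L/π = 5/(2*π), achieved by sin(2*π/5·x).
This is the k = 4 harmonic; the ratio L/(kπ) is strictly less than C_P = L/π, consistent with the sharp inequality ||u||_L² ≤ C_P ||u'||_L².


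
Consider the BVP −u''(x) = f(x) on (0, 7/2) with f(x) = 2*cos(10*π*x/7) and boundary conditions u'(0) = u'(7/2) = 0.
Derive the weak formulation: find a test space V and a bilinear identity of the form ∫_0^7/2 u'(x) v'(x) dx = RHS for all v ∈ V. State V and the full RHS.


V = H^1(0, 7/2) (no boundary constraint on v; u is determined up to an additive constant); weak form: ∫_0^7/2 u'v' dx = ∫_0^7/2 (2*cos(10*π*x/7)) v dx for all v ∈ V.

Multiply both sides by a test function v and integrate from 0 to 7/2:
  ∫_0^7/2 −u''(x) v(x) dx = ∫_0^7/2 f(x) v(x) dx.
Integrate the LHS by parts once:
  ∫_0^7/2 −u'' v dx = −[u'(x) v(x)]_0^7/2 + ∫_0^7/2 u'(x) v'(x) dx.
Thus ∫_0^7/2 u'(x) v'(x) dx = ∫_0^7/2 f(x) v(x) dx + [u'(x) v(x)]_0^7/2.
Choose V so that boundary terms are either known or forced to vanish.
u has homogeneous Neumann: u'(0) = u'(7/2) = 0. So [u' v]_0^7/2 = 0·v(7/2) − 0·v(0) = 0 for any v; take V = H^1(0, 7/2).
Weak formulation: find u (satisfying any essential BC) such that ∫_0^7/2 u'(x) v'(x) dx = ∫_0^7/2 f v dx for all v ∈ V (homogeneous Neumann, so boundary terms vanish).
Substituting f(x) = 2*cos(10*π*x/7), the right-hand side is ∫_0^7/2 (2*cos(10*π*x/7)) v dx.
Compatibility check (pure Neumann): taking v ≡ 1 ∈ V gives 0 = ∫_0^7/2 f dx + (0) − (0), i.e. ∫_0^7/2 f dx must equal u'(0) − u'(7/2) = 0. Indeed ∫_0^7/2 (2*cos(10*π*x/7)) dx = 0, so the data are compatible. The solution is then unique only up to an additive constant (fix it e.g. by requiring ∫_0^7/2 u dx = 0).


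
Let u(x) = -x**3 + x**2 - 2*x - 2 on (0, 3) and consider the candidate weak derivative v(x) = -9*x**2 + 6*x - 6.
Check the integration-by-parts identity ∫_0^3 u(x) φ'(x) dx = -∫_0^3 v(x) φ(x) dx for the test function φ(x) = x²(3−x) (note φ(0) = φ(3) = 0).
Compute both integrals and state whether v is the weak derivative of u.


LHS = 621/10, RHS = 1863/10. No, v is not the weak derivative of u.

u(x) = -x**3 + x**2 - 2*x - 2, classical derivative u'(x) = -3*x**2 + 2*x - 2.
φ(x) = x²(3−x), so φ'(x) = 3*x*(2 - x).
Note φ(0) = φ(3) = 0, so the boundary term u·φ vanishes.
LHS = ∫_0^3 u(x) φ'(x) dx = ∫_0^3 (3*x^5 - 9*x^4 + 12*x^3 - 6*x^2 - 12*x) dx. Term by term:
  ∫_0^3 3*x^5 dx = 729/2;  ∫_0^3 -9*x^4 dx = -2187/5;  ∫_0^3 12*x^3 dx = 243;
  ∫_0^3 -6*x^2 dx = -54;  ∫_0^3 -12*x dx = -54.
Sum: 729/2 − 2187/5 + 243 − 54 − 54 = 621/10.
So LHS = 621/10.
∫_0^3 v(x) φ(x) dx = ∫_0^3 (9*x^5 - 33*x^4 + 24*x^3 - 18*x^2) dx. Term by term:
  ∫_0^3 9*x^5 dx = 2187/2;  ∫_0^3 -33*x^4 dx = -8019/5;  ∫_0^3 24*x^3 dx = 486;
  ∫_0^3 -18*x^2 dx = -162.
Sum: 2187/2 − 8019/5 + 486 − 162 = -1863/10.
So RHS = -∫_0^3 v(x) φ(x) dx = 1863/10.
LHS − RHS = -621/5 ≠ 0, so the identity fails.
(For a valid weak derivative the identity must hold for EVERY test function, in particular this one. The failure shows v is NOT the weak derivative of u.)
Correct weak derivative would be u'(x) = -3*x**2 + 2*x - 2.


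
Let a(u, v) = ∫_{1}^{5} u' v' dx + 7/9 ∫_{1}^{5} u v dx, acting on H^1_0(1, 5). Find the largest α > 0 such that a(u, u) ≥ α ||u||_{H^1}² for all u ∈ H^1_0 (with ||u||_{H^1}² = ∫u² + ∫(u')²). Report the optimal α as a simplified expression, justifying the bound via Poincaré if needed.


α = (π^2 + 112/9)/(π^2 + 16)

Coercivity of a(·,·) on H^1_0(1, 5) means a(u, u) ≥ α ||u||_{H^1}² for every u ∈ H^1_0.
The interval has length L = 4, and Poincaré/coercivity depend only on L. Here a(u, u) = ∫(u')² + (7/9)·∫u².
Here 0 < c = 7/9 < 1. The condition a(u,u) ≥ α||u||_{H^1}² reads (1−α)∫(u')² ≥ (α−c)∫u². Any admissible α is ≤ 1 (rapidly oscillating u have ∫u²/∫(u')² → 0), and α = 1 would force 0 ≥ (1−c)∫u², impossible since c < 1; so 1−α > 0. By the sharp Poincaré inequality on H^1_0 of an interval of length L, ∫(u')² ≥ (π/L)²∫u² with equality for the first sine mode sin(π(x−x₀)/L) (x₀ the left endpoint), so the inequality holds for all u iff (1−α)(π/L)² ≥ α − c, i.e. α ≤ ((π/L)² + c)/((π/L)² + 1) = (1 + c(L/π)²)/(1 + (L/π)²). With (π/L)² = π^2/16 and c = 7/9, the largest admissible constant is α = ((π/L)² + c)/((π/L)² + 1).
Simplifying, α = (π^2 + 112/9)/(π^2 + 16).


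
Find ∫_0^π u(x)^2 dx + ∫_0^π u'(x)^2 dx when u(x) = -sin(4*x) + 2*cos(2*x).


||u||_{H^1(0,π)}^2 = 37*π/2

u'(x) = -4*sin(2*x) - 4*cos(4*x).
Expand u² and (u')² and integrate term by term on (0, π), using: for integers n ≥ 1, ∫_0^π sin²(nx) dx = ∫_0^π cos²(nx) dx = π/2; for n ≠ n', ∫_0^π sin(nx)sin(n'x) dx = ∫_0^π cos(nx)cos(n'x) dx = 0; and by product-to-sum, ∫_0^π sin(nx)cos(n'x) dx = ½∫_0^π [sin((n+n')x) + sin((n−n')x)] dx, which is 0 when n+n' is even and 2n/(n²−n'²) when n+n' is odd (it need not vanish on (0, π)).
  u² squared terms: (-1)²·∫sin(4x)² dx = 1·π/2 = π/2;  (2)²·∫cos(2x)² dx = 4·π/2 = 2*π.
  u² cross terms: 2·(-1)·(2)·∫sin(4x)·cos(2x) dx = -4·(0) = 0.
  So ∫_0^π u² dx = π/2 + 2*π + 0 = 5*π/2.
  (u')² squared terms: (-4)²·∫cos(4x)² dx = 16·π/2 = 8*π;  (-4)²·∫sin(2x)² dx = 16·π/2 = 8*π.
  (u')² cross terms: 2·(-4)·(-4)·∫cos(4x)·sin(2x) dx = 32·(0) = 0.
  So ∫_0^π (u')² dx = 8*π + 8*π + 0 = 16*π.
||u||_{H^1}^2 = (5*π/2) + (16*π) = 37*π/2.


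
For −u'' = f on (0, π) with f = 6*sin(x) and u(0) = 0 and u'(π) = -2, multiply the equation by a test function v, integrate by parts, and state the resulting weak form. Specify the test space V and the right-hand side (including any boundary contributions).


V = {v ∈ H^1(0, π) : v(0) = 0} (test functions vanish at x = 0 where u is specified); weak form: ∫_0^π u'v' dx = ∫_0^π (6*sin(x)) v dx − 2·v(π) for all v ∈ V.

Multiply both sides by a test function v and integrate from 0 to π:
  ∫_0^π −u''(x) v(x) dx = ∫_0^π f(x) v(x) dx.
Integrate the LHS by parts once:
  ∫_0^π −u'' v dx = −[u'(x) v(x)]_0^π + ∫_0^π u'(x) v'(x) dx.
Thus ∫_0^π u'(x) v'(x) dx = ∫_0^π f(x) v(x) dx + [u'(x) v(x)]_0^π.
Choose V so that boundary terms are either known or forced to vanish.
Mixed BC: u(0) = 0 (Dirichlet) and u'(π) = -2 (Neumann). Define V = {v ∈ H^1(0, π) : v(0) = 0}. Then [u' v]_0^π = u'(π)·v(π) − u'(0)·0 = − 2·v(π).
Weak formulation: find u (satisfying any essential BC) such that ∫_0^π u'(x) v'(x) dx = ∫_0^π f v dx − 2·v(π) for all v ∈ V (Dirichlet at 0 absorbed into V; Neumann datum at x = π contributes the boundary term).
Substituting f(x) = 6*sin(x), the right-hand side is ∫_0^π (6*sin(x)) v dx − 2·v(π).


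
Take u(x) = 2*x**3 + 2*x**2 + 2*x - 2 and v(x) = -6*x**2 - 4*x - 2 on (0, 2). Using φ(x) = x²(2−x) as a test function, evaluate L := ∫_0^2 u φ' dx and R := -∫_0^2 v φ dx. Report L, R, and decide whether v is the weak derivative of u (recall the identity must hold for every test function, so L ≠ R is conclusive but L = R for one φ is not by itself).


LHS = -328/15, RHS = 328/15. No, v is not the weak derivative of u.

u(x) = 2*x**3 + 2*x**2 + 2*x - 2, classical derivative u'(x) = 6*x**2 + 4*x + 2.
φ(x) = x²(2−x), so φ'(x) = x*(4 - 3*x).
Note φ(0) = φ(2) = 0, so the boundary term u·φ vanishes.
LHS = ∫_0^2 u(x) φ'(x) dx = ∫_0^2 (-6*x^5 + 2*x^4 + 2*x^3 + 14*x^2 - 8*x) dx. Term by term:
  ∫_0^2 -6*x^5 dx = -64;  ∫_0^2 2*x^4 dx = 64/5;  ∫_0^2 2*x^3 dx = 8;
  ∫_0^2 14*x^2 dx = 112/3;  ∫_0^2 -8*x dx = -16.
Sum: -64 + 64/5 + 8 + 112/3 − 16 = -328/15.
So LHS = -328/15.
∫_0^2 v(x) φ(x) dx = ∫_0^2 (6*x^5 - 8*x^4 - 6*x^3 - 4*x^2) dx. Term by term:
  ∫_0^2 6*x^5 dx = 64;  ∫_0^2 -8*x^4 dx = -256/5;  ∫_0^2 -6*x^3 dx = -24;
  ∫_0^2 -4*x^2 dx = -32/3.
Sum: 64 − 256/5 − 24 − 32/3 = -328/15.
So RHS = -∫_0^2 v(x) φ(x) dx = 328/15.
LHS − RHS = -656/15 ≠ 0, so the identity fails.
(For a valid weak derivative the identity must hold for EVERY test function, in particular this one. The failure shows v is NOT the weak derivative of u.)
Correct weak derivative would be u'(x) = 6*x**2 + 4*x + 2.


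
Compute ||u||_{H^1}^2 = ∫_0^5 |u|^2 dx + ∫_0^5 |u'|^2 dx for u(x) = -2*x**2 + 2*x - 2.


||u||_{H^1}^2 = 6470/3

The H^1 norm (squared) on an interval (0, L) is
  ||u||_{H^1}^2 = ∫_0^L u(x)^2 dx + ∫_0^L u'(x)^2 dx.
Compute u'(x) = 2 - 4*x.
Then u(x)^2 = 4*x**4 - 8*x**3 + 12*x**2 - 8*x + 4 and u'(x)^2 = 16*x**2 - 16*x + 4.
Integrate each monomial from 0 to 5 using ∫_0^5 c·x^n dx = c·5^(n+1)/(n+1):
  ∫_0^5 u(x)^2 dx = ∫_0^5 (4*x^4 - 8*x^3 + 12*x^2 - 8*x + 4) dx. Term by term:
    ∫_0^5 4*x^4 dx = 2500;  ∫_0^5 -8*x^3 dx = -1250;  ∫_0^5 12*x^2 dx = 500;
    ∫_0^5 -8*x dx = -100;  ∫_0^5 4 dx = 20.
  Sum: 2500 − 1250 + 500 − 100 + 20 = 1670.
  ∫_0^5 u'(x)^2 dx = ∫_0^5 (16*x^2 - 16*x + 4) dx. Term by term:
    ∫_0^5 16*x^2 dx = 2000/3;  ∫_0^5 -16*x dx = -200;  ∫_0^5 4 dx = 20.
  Sum: 2000/3 − 200 + 20 = 1460/3.
Adding: ||u||_{H^1}^2 = 1670 + 1460/3 = 6470/3.


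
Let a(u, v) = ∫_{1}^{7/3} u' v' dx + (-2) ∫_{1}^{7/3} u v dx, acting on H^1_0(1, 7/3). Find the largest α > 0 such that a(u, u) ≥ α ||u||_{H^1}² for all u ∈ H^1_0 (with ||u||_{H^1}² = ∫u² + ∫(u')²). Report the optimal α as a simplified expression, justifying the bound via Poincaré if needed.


α = (-32 + 9*π^2)/(16 + 9*π^2)

Coercivity of a(·,·) on H^1_0(1, 7/3) means a(u, u) ≥ α ||u||_{H^1}² for every u ∈ H^1_0.
The interval has length L = 4/3, and Poincaré/coercivity depend only on L. Here a(u, u) = ∫(u')² + (-2)·∫u².
Here c = -2 < 0 with |c| < (π/L)² = 9*π^2/16, so coercivity still holds. The condition a(u,u) ≥ α||u||_{H^1}² reads (1−α)∫(u')² ≥ (α−c)∫u². Any admissible α is ≤ 1 (rapidly oscillating u have ∫u²/∫(u')² → 0), and α = 1 would force 0 ≥ (1−c)∫u², impossible since c < 1; so 1−α > 0. By the sharp Poincaré inequality on H^1_0 of an interval of length L, ∫(u')² ≥ (π/L)²∫u² with equality for the first sine mode sin(π(x−x₀)/L) (x₀ the left endpoint), so the inequality holds for all u iff (1−α)(π/L)² ≥ α − c, i.e. α ≤ ((π/L)² + c)/((π/L)² + 1) = (1 + c(L/π)²)/(1 + (L/π)²). (Direct route, valid since c ≤ 0: Poincaré gives c∫u² ≥ c(L/π)²∫(u')², so a(u,u) ≥ (1 + c(L/π)²)∫(u')², while ||u||_{H^1}² ≤ (1 + (L/π)²)∫(u')²; dividing yields the same α.) With (π/L)² = 9*π^2/16 and c = -2, the largest admissible constant is α = ((π/L)² + c)/((π/L)² + 1).
Simplifying, α = (-32 + 9*π^2)/(16 + 9*π^2).


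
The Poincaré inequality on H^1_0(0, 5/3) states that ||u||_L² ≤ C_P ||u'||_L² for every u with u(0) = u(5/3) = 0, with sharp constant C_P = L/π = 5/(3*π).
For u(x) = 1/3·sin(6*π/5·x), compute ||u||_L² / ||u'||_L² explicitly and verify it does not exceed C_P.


||u||_L² / ||u'||_L² = 5/(6*π) < C_P = 5/(3*π).

u(x) = 1/3·sin(6*π/5·x), so u'(x) = 2*π*cos(6*π*x/5)/5.
Writing u(x) = A·sin(kπx/L) with A = 1/3 and k = 2, use ∫_0^L sin²(kπx/L) dx = L/2 and ∫_0^L cos²(kπx/L) dx = L/2.
u² = 1/9·sin²(6*π/5·x) and (u')² = 4*π^2/25·cos²(6*π/5·x), and each of sin², cos² integrates to L/2 = 5/6 over (0, 5/3).
∫_0^5/3 u² dx = 5/54, so ||u||_L² = sqrt(30)/18.
∫_0^5/3 (u')² dx = 2*π^2/15, so ||u'||_L² = sqrt(30)*π/15.
Ratio ||u||_L² / ||u'||_L² = 5/(6*π).
Sharp Poincaré constant on H^1_0(0, 5/3) is C_P = L/π = 5/(3*π), achieved by sin(3*π/5·x).
This is the k = 2 harmonic; the ratio L/(kπ) is strictly less than C_P = L/π, consistent with the sharp inequality ||u||_L² ≤ C_P ||u'||_L².


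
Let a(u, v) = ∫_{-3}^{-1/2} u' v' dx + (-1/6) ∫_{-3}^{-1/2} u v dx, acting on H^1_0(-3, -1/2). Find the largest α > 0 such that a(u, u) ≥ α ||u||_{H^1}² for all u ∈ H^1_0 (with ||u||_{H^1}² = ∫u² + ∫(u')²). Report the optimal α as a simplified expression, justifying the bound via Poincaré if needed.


α = (-25 + 24*π^2)/(6*(25 + 4*π^2))

Coercivity of a(·,·) on H^1_0(-3, -1/2) means a(u, u) ≥ α ||u||_{H^1}² for every u ∈ H^1_0.
The interval has length L = 5/2, and Poincaré/coercivity depend only on L. Here a(u, u) = ∫(u')² + (-1/6)·∫u².
Here c = -1/6 < 0 with |c| < (π/L)² = 4*π^2/25, so coercivity still holds. The condition a(u,u) ≥ α||u||_{H^1}² reads (1−α)∫(u')² ≥ (α−c)∫u². Any admissible α is ≤ 1 (rapidly oscillating u have ∫u²/∫(u')² → 0), and α = 1 would force 0 ≥ (1−c)∫u², impossible since c < 1; so 1−α > 0. By the sharp Poincaré inequality on H^1_0 of an interval of length L, ∫(u')² ≥ (π/L)²∫u² with equality for the first sine mode sin(π(x−x₀)/L) (x₀ the left endpoint), so the inequality holds for all u iff (1−α)(π/L)² ≥ α − c, i.e. α ≤ ((π/L)² + c)/((π/L)² + 1) = (1 + c(L/π)²)/(1 + (L/π)²). (Direct route, valid since c ≤ 0: Poincaré gives c∫u² ≥ c(L/π)²∫(u')², so a(u,u) ≥ (1 + c(L/π)²)∫(u')², while ||u||_{H^1}² ≤ (1 + (L/π)²)∫(u')²; dividing yields the same α.) With (π/L)² = 4*π^2/25 and c = -1/6, the largest admissible constant is α = ((π/L)² + c)/((π/L)² + 1).
Simplifying, α = (-25 + 24*π^2)/(6*(25 + 4*π^2)).


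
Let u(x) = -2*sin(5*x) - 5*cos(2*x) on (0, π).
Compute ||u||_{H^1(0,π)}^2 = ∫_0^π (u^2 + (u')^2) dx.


||u||_{H^1(0,π)}^2 = 1000/21 + 229*π/2

u'(x) = 10*sin(2*x) - 10*cos(5*x).
Expand u² and (u')² and integrate term by term on (0, π), using: for integers n ≥ 1, ∫_0^π sin²(nx) dx = ∫_0^π cos²(nx) dx = π/2; for n ≠ n', ∫_0^π sin(nx)sin(n'x) dx = ∫_0^π cos(nx)cos(n'x) dx = 0; and by product-to-sum, ∫_0^π sin(nx)cos(n'x) dx = ½∫_0^π [sin((n+n')x) + sin((n−n')x)] dx, which is 0 when n+n' is even and 2n/(n²−n'²) when n+n' is odd (it need not vanish on (0, π)).
  u² squared terms: (-5)²·∫cos(2x)² dx = 25·π/2 = 25*π/2;  (-2)²·∫sin(5x)² dx = 4·π/2 = 2*π.
  u² cross terms: 2·(-5)·(-2)·∫cos(2x)·sin(5x) dx = 20·(10/21) = 200/21.
  So ∫_0^π u² dx = 25*π/2 + 2*π + 200/21 = 200/21 + 29*π/2.
  (u')² squared terms: (-10)²·∫cos(5x)² dx = 100·π/2 = 50*π;  (10)²·∫sin(2x)² dx = 100·π/2 = 50*π.
  (u')² cross terms: 2·(-10)·(10)·∫cos(5x)·sin(2x) dx = -200·(-4/21) = 800/21.
  So ∫_0^π (u')² dx = 50*π + 50*π + 800/21 = 800/21 + 100*π.
||u||_{H^1}^2 = (200/21 + 29*π/2) + (800/21 + 100*π) = 1000/21 + 229*π/2.


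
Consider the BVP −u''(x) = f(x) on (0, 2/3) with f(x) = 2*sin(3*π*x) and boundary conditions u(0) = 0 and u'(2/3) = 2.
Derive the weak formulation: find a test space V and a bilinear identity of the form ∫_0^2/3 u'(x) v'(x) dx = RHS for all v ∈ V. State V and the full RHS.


V = {v ∈ H^1(0, 2/3) : v(0) = 0} (test functions vanish at x = 0 where u is specified); weak form: ∫_0^2/3 u'v' dx = ∫_0^2/3 (2*sin(3*π*x)) v dx + 2·v(2/3) for all v ∈ V.

Multiply both sides by a test function v and integrate from 0 to 2/3:
  ∫_0^2/3 −u''(x) v(x) dx = ∫_0^2/3 f(x) v(x) dx.
Integrate the LHS by parts once:
  ∫_0^2/3 −u'' v dx = −[u'(x) v(x)]_0^2/3 + ∫_0^2/3 u'(x) v'(x) dx.
Thus ∫_0^2/3 u'(x) v'(x) dx = ∫_0^2/3 f(x) v(x) dx + [u'(x) v(x)]_0^2/3.
Choose V so that boundary terms are either known or forced to vanish.
Mixed BC: u(0) = 0 (Dirichlet) and u'(2/3) = 2 (Neumann). Define V = {v ∈ H^1(0, 2/3) : v(0) = 0}. Then [u' v]_0^2/3 = u'(2/3)·v(2/3) − u'(0)·0 = 2·v(2/3).
Weak formulation: find u (satisfying any essential BC) such that ∫_0^2/3 u'(x) v'(x) dx = ∫_0^2/3 f v dx + 2·v(2/3) for all v ∈ V (Dirichlet at 0 absorbed into V; Neumann datum at x = 2/3 contributes the boundary term).
Substituting f(x) = 2*sin(3*π*x), the right-hand side is ∫_0^2/3 (2*sin(3*π*x)) v dx + 2·v(2/3).


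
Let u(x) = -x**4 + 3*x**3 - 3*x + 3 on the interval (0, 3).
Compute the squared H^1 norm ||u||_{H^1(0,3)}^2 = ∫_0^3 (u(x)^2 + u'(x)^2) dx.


||u||_{H^1}^2 = 34533/140

The H^1 norm (squared) on an interval (0, L) is
  ||u||_{H^1}^2 = ∫_0^L u(x)^2 dx + ∫_0^L u'(x)^2 dx.
Compute u'(x) = -4*x**3 + 9*x**2 - 3.
Then u(x)^2 = x**8 - 6*x**7 + 9*x**6 + 6*x**5 - 24*x**4 + 18*x**3 + 9*x**2 - 18*x + 9 and u'(x)^2 = 16*x**6 - 72*x**5 + 81*x**4 + 24*x**3 - 54*x**2 + 9.
Integrate each monomial from 0 to 3 using ∫_0^3 c·x^n dx = c·3^(n+1)/(n+1):
  ∫_0^3 u(x)^2 dx = ∫_0^3 (x^8 - 6*x^7 + 9*x^6 + 6*x^5 - 24*x^4 + 18*x^3 + 9*x^2 - 18*x + 9) dx. Term by term:
    ∫_0^3 x^8 dx = 2187;  ∫_0^3 -6*x^7 dx = -19683/4;  ∫_0^3 9*x^6 dx = 19683/7;
    ∫_0^3 6*x^5 dx = 729;  ∫_0^3 -24*x^4 dx = -5832/5;  ∫_0^3 18*x^3 dx = 729/2;
    ∫_0^3 9*x^2 dx = 81;  ∫_0^3 -18*x dx = -81;  ∫_0^3 9 dx = 27.
  Sum: 2187 − 19683/4 + 19683/7 + 729 − 5832/5 + 729/2 + 81 − 81 + 27 = 4509/140.
  ∫_0^3 u'(x)^2 dx = ∫_0^3 (16*x^6 - 72*x^5 + 81*x^4 + 24*x^3 - 54*x^2 + 9) dx. Term by term:
    ∫_0^3 16*x^6 dx = 34992/7;  ∫_0^3 -72*x^5 dx = -8748;  ∫_0^3 81*x^4 dx = 19683/5;
    ∫_0^3 24*x^3 dx = 486;  ∫_0^3 -54*x^2 dx = -486;  ∫_0^3 9 dx = 27.
  Sum: 34992/7 − 8748 + 19683/5 + 486 − 486 + 27 = 7506/35.
Adding: ||u||_{H^1}^2 = 4509/140 + 7506/35 = 34533/140.
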